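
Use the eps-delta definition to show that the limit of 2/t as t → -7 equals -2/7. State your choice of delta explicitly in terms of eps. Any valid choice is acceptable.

delta = min(7/2, (49/4)eps)

Suppose eps > 0. We seek delta > 0 such that 0 < |t + 7| < delta implies |2/t + 2/7| < eps.
|2/t + 2/7| = 2·|-7 − t|/(7·|t|) = 2|t + 7|/(7|t|).
Restrict delta ≤ 7/2. Then |t + 7| < 7/2 gives |t| > 7/2, so 7|t| > 49/2.
Then |2/t + 2/7| < 2|t + 7|/(49/2), which is < eps when |t + 7| < (49/4)eps.
Take delta = min(7/2, (49/4)eps). Then 0 < |t + 7| < delta gives both |t + 7| < 7/2 and |t + 7| < (49/4)eps, so |2/t + 2/7| < eps.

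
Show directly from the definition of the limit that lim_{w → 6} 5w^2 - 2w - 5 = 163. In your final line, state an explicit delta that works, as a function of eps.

delta = min(1, eps/63)

Let eps > 0 be given. We want delta > 0 such that 0 < |w − 6| < delta implies |(5w^2 - 2w - 5) − 163| < eps.
(5w^2 - 2w - 5) − 163 = 5w^2 - 2w - 168 = (w − 6)(5w + 28).
So |(5w^2 - 2w - 5) − 163| = |w − 6|·|5w + 28|.
Require delta ≤ 1. Then |w − 6| < 1 gives |w| < 7, and by the triangle inequality |5w + 28| ≤ 5·7 + 28 = 63.
Hence |(5w^2 - 2w - 5) − 163| ≤ 63|w − 6| < eps provided |w − 6| < eps/63.
Take delta = min(1, eps/63). Then 0 < |w − 6| < delta gives both |w − 6| < 1 and |w − 6| < eps/63, so |(5w^2 - 2w - 5) − 163| < eps.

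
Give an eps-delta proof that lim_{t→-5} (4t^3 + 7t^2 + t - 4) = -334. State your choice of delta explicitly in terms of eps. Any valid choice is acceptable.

delta = min(2, eps/353)

Fix eps > 0. We want delta > 0 such that 0 < |t + 5| < delta implies |(4t^3 + 7t^2 + t - 4) + 334| < eps.
(4t^3 + 7t^2 + t - 4) + 334 = 4t^3 + 7t^2 + t + 330 = (t + 5)(4t^2 - 13t + 66).
So |(4t^3 + 7t^2 + t - 4) + 334| = |t + 5|·|4t^2 - 13t + 66|.
Require delta ≤ 2. Then |t + 5| < 2 gives |t| < 7, and by the triangle inequality |4t^2 - 13t + 66| ≤ 4·7^2 + 13·7 + 66 = 353.
Hence |(4t^3 + 7t^2 + t - 4) + 334| ≤ 353|t + 5| < eps provided |t + 5| < eps/353.
Take delta = min(2, eps/353). Then 0 < |t + 5| < delta gives both |t + 5| < 2 and |t + 5| < eps/353, so |(4t^3 + 7t^2 + t - 4) + 334| < eps.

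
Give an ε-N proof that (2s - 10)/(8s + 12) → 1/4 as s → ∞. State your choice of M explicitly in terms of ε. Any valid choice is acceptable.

M = (13/8)/ε

Suppose ε > 0. We seek M > 0 such that s > M implies |(2s - 10)/(8s + 12) − (1/4)| < ε.
(2s - 10)/(8s + 12) − (1/4) = (8(2s - 10) − 2(8s + 12)) / (8(8s + 12)) = -104/(8(8s + 12)).
For s > 0 we have 8s + 12 > 8s, so |(2s - 10)/(8s + 12) − (1/4)| = 104/(8(8s + 12)) < 104/(8·8s) = (13/8)/s.
Thus |(2s - 10)/(8s + 12) − (1/4)| < ε whenever s > (13/8)/ε.
Take M = (13/8)/ε. If s > M then |(2s - 10)/(8s + 12) − (1/4)| < (13/8)/s < ε.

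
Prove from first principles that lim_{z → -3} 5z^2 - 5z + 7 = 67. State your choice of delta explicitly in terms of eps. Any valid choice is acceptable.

Suppose eps > 0. We want delta > 0 such that 0 < |z + 3| < delta implies |(5z^2 - 5z + 7) − 67| < eps.
(5z^2 - 5z + 7) − 67 = 5z^2 - 5z - 60 = (z + 3)(5z - 20).
So |(5z^2 - 5z + 7) − 67| = |z + 3|·|5z - 20|.
Require delta ≤ 2. Then |z + 3| < 2 gives |z| < 5, and by the triangle inequality |5z - 20| ≤ 5·5 + 20 = 45.
Hence |(5z^2 - 5z + 7) − 67| ≤ 45|z + 3| < eps provided |z + 3| < eps/45.
Choosing delta = min(2, eps/45) ensures both conditions, hence |(5z^2 - 5z + 7) − 67| < eps.

delta = min(2, eps/45)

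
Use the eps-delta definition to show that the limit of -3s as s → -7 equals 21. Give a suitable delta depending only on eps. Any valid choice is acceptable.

Fix eps > 0. We need delta > 0 so that 0 < |s + 7| < delta implies |(-3s) − 21| < eps.
|(-3s) − 21| = |-3s - 21| = 3|s + 7|.
So 3|s + 7| < eps exactly when |s + 7| < eps/3.
Choosing delta = eps/3 gives |(-3s) − 21| = 3|s + 7| < eps whenever |s + 7| < delta.

delta = eps/3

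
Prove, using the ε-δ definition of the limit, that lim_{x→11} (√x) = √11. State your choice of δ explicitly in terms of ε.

Suppose ε > 0. We want δ > 0 such that 0 < |x − 11| < δ implies |√x − √11| < ε.
Rationalise: √x − √11 = (x − 11)/(√x + √11), so |√x − √11| = |x − 11|/(√x + √11).
Restrict δ ≤ 11 so that |x − 11| < 11 forces x > 0, and then √x + √11 > √11.
Hence |√x − √11| < |x − 11|/√11, which is < ε once |x − 11| < √11·ε.
Take δ = min(11, √11·ε). If 0 < |x − 11| < δ then x > 0 and |√x − √11| < |x − 11|/√11 < ε.

δ = min(11, √11·ε)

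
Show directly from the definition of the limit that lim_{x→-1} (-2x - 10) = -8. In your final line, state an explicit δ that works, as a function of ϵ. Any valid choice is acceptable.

Fix ϵ > 0. We need δ > 0 so that 0 < |x + 1| < δ implies |(-2x - 10) + 8| < ϵ.
Since (-2x - 10) + 8 = -2(x + 1), we have |(-2x - 10) + 8| = 2|x + 1|.
So 2|x + 1| < ϵ exactly when |x + 1| < ϵ/2.
Take δ = ϵ/2. If 0 < |x + 1| < δ then |(-2x - 10) + 8| = 2|x + 1| < 2·(ϵ/2) = ϵ.

δ = ϵ/2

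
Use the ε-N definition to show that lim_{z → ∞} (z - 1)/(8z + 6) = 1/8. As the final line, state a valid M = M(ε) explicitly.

Let ε > 0 be given. We seek M > 0 such that z > M implies |(z - 1)/(8z + 6) − (1/8)| < ε.
(z - 1)/(8z + 6) − (1/8) = (8(z - 1) − (8z + 6)) / (8(8z + 6)) = -14/(8(8z + 6)).
For z > 0 we have 8z + 6 > 8z, so |(z - 1)/(8z + 6) − (1/8)| = 14/(8(8z + 6)) < 14/(8·8z) = (7/32)/z.
Thus |(z - 1)/(8z + 6) − (1/8)| < ε whenever z > (7/32)/ε.
Take M = (7/32)/ε. If z > M then |(z - 1)/(8z + 6) − (1/8)| < (7/32)/z < ε.

M = (7/32)/ε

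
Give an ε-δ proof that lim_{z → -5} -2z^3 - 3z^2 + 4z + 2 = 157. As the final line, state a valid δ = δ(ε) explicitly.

Fix ε > 0. We want δ > 0 such that 0 < |z + 5| < δ implies |(-2z^3 - 3z^2 + 4z + 2) − 157| < ε.
(-2z^3 - 3z^2 + 4z + 2) − 157 = -2z^3 - 3z^2 + 4z - 155 = (z + 5)(-2z^2 + 7z - 31).
So |(-2z^3 - 3z^2 + 4z + 2) − 157| = |z + 5|·|-2z^2 + 7z - 31|.
Assume first that |z + 5| < 1, so |z| < 6. Then |-2z^2 + 7z - 31| ≤ 2·6^2 + 7·6 + 31 = 145.
Hence |(-2z^3 - 3z^2 + 4z + 2) − 157| ≤ 145|z + 5| < ε provided |z + 5| < ε/145.
Take δ = min(1, ε/145). Then 0 < |z + 5| < δ gives both |z + 5| < 1 and |z + 5| < ε/145, so |(-2z^3 - 3z^2 + 4z + 2) − 157| < ε.

δ = min(1, ε/145)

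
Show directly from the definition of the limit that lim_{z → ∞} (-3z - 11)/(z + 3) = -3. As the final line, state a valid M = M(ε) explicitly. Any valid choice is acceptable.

Let ε > 0. We seek M > 0 such that z > M implies |(-3z - 11)/(z + 3) + 3| < ε.
(-3z - 11)/(z + 3) + 3 = ((-3z - 11) − (-3)(z + 3)) / ((z + 3)) = -2/((z + 3)).
For z > 0 we have z + 3 > z, so |(-3z - 11)/(z + 3) + 3| = 2/((z + 3)) < 2/(z) = 2/z.
Thus |(-3z - 11)/(z + 3) + 3| < ε whenever z > 2/ε.
Take M = 2/ε. If z > M then |(-3z - 11)/(z + 3) + 3| < 2/z < ε.

M = 2/ε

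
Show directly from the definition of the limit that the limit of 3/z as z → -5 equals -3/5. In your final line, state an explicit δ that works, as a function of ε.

δ = min(5/2, (25/6)ε)

Let ε > 0. We seek δ > 0 such that 0 < |z + 5| < δ implies |3/z + 3/5| < ε.
|3/z + 3/5| = 3·|-5 − z|/(5·|z|) = 3|z + 5|/(5|z|).
Restrict δ ≤ 5/2. Then |z + 5| < 5/2 gives |z| > 5/2, so 5|z| > 25/2.
Then |3/z + 3/5| < 3|z + 5|/(25/2), which is < ε when |z + 5| < (25/6)ε.
Take δ = min(5/2, (25/6)ε). Then 0 < |z + 5| < δ gives both |z + 5| < 5/2 and |z + 5| < (25/6)ε, so |3/z + 3/5| < ε.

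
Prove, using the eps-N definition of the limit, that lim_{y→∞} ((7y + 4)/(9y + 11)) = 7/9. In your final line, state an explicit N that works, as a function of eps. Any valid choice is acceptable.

Let eps > 0 be given. We seek N > 0 such that y > N implies |(7y + 4)/(9y + 11) − (7/9)| < eps.
(7y + 4)/(9y + 11) − (7/9) = (9(7y + 4) − 7(9y + 11)) / (9(9y + 11)) = -41/(9(9y + 11)).
For y > 0 we have 9y + 11 > 9y, so |(7y + 4)/(9y + 11) − (7/9)| = 41/(9(9y + 11)) < 41/(9·9y) = (41/81)/y.
Thus |(7y + 4)/(9y + 11) − (7/9)| < eps whenever y > (41/81)/eps.
Take N = (41/81)/eps. If y > N then |(7y + 4)/(9y + 11) − (7/9)| < (41/81)/y < eps.

N = (41/81)/eps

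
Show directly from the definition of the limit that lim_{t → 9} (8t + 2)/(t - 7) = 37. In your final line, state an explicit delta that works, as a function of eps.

delta = min(1, (1/29)eps)

Let eps > 0 be given. We want delta > 0 with 0 < |t − 9| < delta ⇒ |(8t + 2)/(t - 7) − 37| < eps.
Combining over a common denominator, (8t + 2)/(t - 7) − 37 = [(8t + 2)·2 − 74·(t - 7)] / [2·(t - 7)] = -58(t − 9) / (2(t - 7)).
So |(8t + 2)/(t - 7) − 37| = 58|t − 9| / (2·|t − 7|).
Restrict delta ≤ 1. Then |t − 9| < 1 gives |t − 7| = |(t − 9) + 2| ≥ 2 − 1 = 1.
Hence |(8t + 2)/(t - 7) − 37| < 58|t − 9|/(2·1) = 29|t − 9|, which is < eps once |t − 9| < (1/29)eps.
Take delta = min(1, (1/29)eps). Then 0 < |t − 9| < delta forces both bounds, so |(8t + 2)/(t - 7) − 37| < eps.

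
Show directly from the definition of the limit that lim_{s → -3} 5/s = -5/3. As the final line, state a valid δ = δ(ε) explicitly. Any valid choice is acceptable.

Suppose ε > 0. We seek δ > 0 such that 0 < |s + 3| < δ implies |5/s + 5/3| < ε.
|5/s + 5/3| = 5·|-3 − s|/(3·|s|) = 5|s + 3|/(3|s|).
Require δ ≤ 3/2 so that |s| > 3 − 3/2 = 3/2, hence 3|s| > 9/2.
Then |5/s + 5/3| < 5|s + 3|/(9/2), which is < ε when |s + 3| < (9/10)ε.
Take δ = min(3/2, (9/10)ε). Then 0 < |s + 3| < δ gives both |s + 3| < 3/2 and |s + 3| < (9/10)ε, so |5/s + 5/3| < ε.

δ = min(3/2, (9/10)ε)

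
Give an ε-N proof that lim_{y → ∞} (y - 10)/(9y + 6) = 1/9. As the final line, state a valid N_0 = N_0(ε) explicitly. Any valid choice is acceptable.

N_0 = (32/27)/ε

Let ε > 0. We seek N_0 > 0 such that y > N_0 implies |(y - 10)/(9y + 6) − (1/9)| < ε.
(y - 10)/(9y + 6) − (1/9) = (9(y - 10) − (9y + 6)) / (9(9y + 6)) = -96/(9(9y + 6)).
For y > 0 we have 9y + 6 > 9y, so |(y - 10)/(9y + 6) − (1/9)| = 96/(9(9y + 6)) < 96/(9·9y) = (32/27)/y.
Thus |(y - 10)/(9y + 6) − (1/9)| < ε whenever y > (32/27)/ε.
Take N_0 = (32/27)/ε. If y > N_0 then |(y - 10)/(9y + 6) − (1/9)| < (32/27)/y < ε.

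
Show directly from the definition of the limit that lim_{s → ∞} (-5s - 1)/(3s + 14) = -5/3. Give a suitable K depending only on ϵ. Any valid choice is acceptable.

K = (67/9)/ϵ

Let ϵ > 0. We seek K > 0 such that s > K implies |(-5s - 1)/(3s + 14) + 5/3| < ϵ.
(-5s - 1)/(3s + 14) + 5/3 = (3(-5s - 1) − (-5)(3s + 14)) / (3(3s + 14)) = 67/(3(3s + 14)).
For s > 0 we have 3s + 14 > 3s, so |(-5s - 1)/(3s + 14) + 5/3| = 67/(3(3s + 14)) < 67/(3·3s) = (67/9)/s.
Thus |(-5s - 1)/(3s + 14) + 5/3| < ϵ whenever s > (67/9)/ϵ.
Take K = (67/9)/ϵ. If s > K then |(-5s - 1)/(3s + 14) + 5/3| < (67/9)/s < ϵ.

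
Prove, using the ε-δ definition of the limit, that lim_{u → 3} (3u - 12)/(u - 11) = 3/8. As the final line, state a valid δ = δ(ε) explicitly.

Fix ε > 0. We want δ > 0 with 0 < |u − 3| < δ ⇒ |(3u - 12)/(u - 11) − (3/8)| < ε.
Combining over a common denominator, (3u - 12)/(u - 11) − (3/8) = [(3u - 12)·(-8) − (-3)·(u - 11)] / [(-8)·(u - 11)] = -21(u − 3) / ((-8)(u - 11)).
So |(3u - 12)/(u - 11) − (3/8)| = 21|u − 3| / (8·|u − 11|).
Require δ ≤ 4, so |u − 11| ≥ |-8| − |u − 3| > 8 − 4 = 4.
Hence |(3u - 12)/(u - 11) − (3/8)| < 21|u − 3|/(8·4) = (21/32)|u − 3|, which is < ε once |u − 3| < (32/21)ε.
Take δ = min(4, (32/21)ε). Then 0 < |u − 3| < δ forces both bounds, so |(3u - 12)/(u - 11) − (3/8)| < ε.

δ = min(4, (32/21)ε)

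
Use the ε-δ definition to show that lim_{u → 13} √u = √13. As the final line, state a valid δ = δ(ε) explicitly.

Let ε > 0 be given. We want δ > 0 such that 0 < |u − 13| < δ implies |√u − √13| < ε.
Rationalise: √u − √13 = (u − 13)/(√u + √13), so |√u − √13| = |u − 13|/(√u + √13).
Restrict δ ≤ 13 so that |u − 13| < 13 forces u > 0, and then √u + √13 > √13.
Hence |√u − √13| < |u − 13|/√13, which is < ε once |u − 13| < √13·ε.
Take δ = min(13, √13·ε). If 0 < |u − 13| < δ then u > 0 and |√u − √13| < |u − 13|/√13 < ε.

δ = min(13, √13·ε)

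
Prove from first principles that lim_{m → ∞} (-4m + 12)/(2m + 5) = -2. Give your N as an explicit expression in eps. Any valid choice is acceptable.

Let eps > 0. For m ≥ 1, |(-4m + 12)/(2m + 5) + 2| = |44|/(2(2m + 5)) = 44/(2(2m + 5)).
Since 2m + 5 ≥ 2m for m ≥ 1, this is ≤ 44/(2·2m) = 11/m.
So |(-4m + 12)/(2m + 5) + 2| < eps whenever m > 11/eps.
Take N = 11/eps. If m > N then |(-4m + 12)/(2m + 5) + 2| ≤ 11/m < eps.

N = 11/eps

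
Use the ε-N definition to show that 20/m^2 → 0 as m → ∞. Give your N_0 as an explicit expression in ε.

N_0 = (20/ε)^{1/2}

Let ε > 0 be given. For m ≥ 1, |20/m^2 − 0| = 20/m^2.
20/m^2 < ε ⇔ m^2 > 20/ε ⇔ m > (20/ε)^{1/2}.
Take N_0 = (20/ε)^{1/2}. Then m > N_0 implies 20/m^2 < ε.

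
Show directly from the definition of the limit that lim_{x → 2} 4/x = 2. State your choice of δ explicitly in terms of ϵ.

Let ϵ > 0 be given. We seek δ > 0 such that 0 < |x − 2| < δ implies |4/x − 2| < ϵ.
|4/x − 2| = 4·|2 − x|/(2·|x|) = 4|x − 2|/(2|x|).
Restrict δ ≤ 1. Then |x − 2| < 1 gives |x| > 1, so 2|x| > 2.
Then |4/x − 2| < 4|x − 2|/2, which is < ϵ when |x − 2| < (1/2)ϵ.
Take δ = min(1, (1/2)ϵ). Then 0 < |x − 2| < δ gives both |x − 2| < 1 and |x − 2| < (1/2)ϵ, so |4/x − 2| < ϵ.

δ = min(1, (1/2)ϵ)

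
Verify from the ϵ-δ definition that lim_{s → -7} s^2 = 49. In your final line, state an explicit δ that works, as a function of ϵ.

Suppose ϵ > 0. We seek δ > 0 with 0 < |s + 7| < δ ⇒ |s^2 − 49| < ϵ.
Factor: s^2 − 49 = (s + 7)(s - 7), so |s^2 − 49| = |s + 7|·|s - 7|.
Restrict δ ≤ 1. Then |s + 7| < 1 gives |s| < 8, so by the triangle inequality |s - 7| ≤ 8 + 7 = 15.
Hence |s^2 − 49| ≤ 15|s + 7|, which is < ϵ once |s + 7| < ϵ/15.
Take δ = min(1, ϵ/15). If 0 < |s + 7| < δ then both bounds hold and |s^2 − 49| ≤ 15|s + 7| < 15·(ϵ/15) = ϵ.

δ = min(1, ϵ/15)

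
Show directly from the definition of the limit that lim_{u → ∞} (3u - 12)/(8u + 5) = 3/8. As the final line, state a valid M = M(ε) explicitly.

Let ε > 0. We seek M > 0 such that u > M implies |(3u - 12)/(8u + 5) − (3/8)| < ε.
(3u - 12)/(8u + 5) − (3/8) = (8(3u - 12) − 3(8u + 5)) / (8(8u + 5)) = -111/(8(8u + 5)).
For u > 0 we have 8u + 5 > 8u, so |(3u - 12)/(8u + 5) − (3/8)| = 111/(8(8u + 5)) < 111/(8·8u) = (111/64)/u.
Thus |(3u - 12)/(8u + 5) − (3/8)| < ε whenever u > (111/64)/ε.
Take M = (111/64)/ε. If u > M then |(3u - 12)/(8u + 5) − (3/8)| < (111/64)/u < ε.

M = (111/64)/ε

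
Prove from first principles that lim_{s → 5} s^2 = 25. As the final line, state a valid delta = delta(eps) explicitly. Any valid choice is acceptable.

delta = min(1, eps/11)

Fix eps > 0. We seek delta > 0 with 0 < |s − 5| < delta ⇒ |s^2 − 25| < eps.
Factor: s^2 − 25 = (s − 5)(s + 5), so |s^2 − 25| = |s − 5|·|s + 5|.
Restrict delta ≤ 1. Then |s − 5| < 1 gives |s| < 6, so by the triangle inequality |s + 5| ≤ 6 + 5 = 11.
Hence |s^2 − 25| ≤ 11|s − 5|, which is < eps once |s − 5| < eps/11.
Take delta = min(1, eps/11). If 0 < |s − 5| < delta then both bounds hold and |s^2 − 25| ≤ 11|s − 5| < 11·(eps/11) = eps.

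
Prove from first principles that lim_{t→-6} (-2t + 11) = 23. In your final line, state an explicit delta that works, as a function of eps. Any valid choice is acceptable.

delta = eps/2

Let eps > 0 be given. We need delta > 0 so that 0 < |t + 6| < delta implies |(-2t + 11) − 23| < eps.
|(-2t + 11) − 23| = |-2t - 12| = 2|t + 6|.
Thus it suffices that |t + 6| < eps/2.
Take delta = eps/2. If 0 < |t + 6| < delta then |(-2t + 11) − 23| = 2|t + 6| < 2·(eps/2) = eps.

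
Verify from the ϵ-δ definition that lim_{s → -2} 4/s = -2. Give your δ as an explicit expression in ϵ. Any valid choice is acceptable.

δ = min(1, (1/2)ϵ)

Let ϵ > 0. We seek δ > 0 such that 0 < |s + 2| < δ implies |4/s + 2| < ϵ.
|4/s + 2| = 4·|-2 − s|/(2·|s|) = 4|s + 2|/(2|s|).
Restrict δ ≤ 1. Then |s + 2| < 1 gives |s| > 1, so 2|s| > 2.
Then |4/s + 2| < 4|s + 2|/2, which is < ϵ when |s + 2| < (1/2)ϵ.
Take δ = min(1, (1/2)ϵ). Then 0 < |s + 2| < δ gives both |s + 2| < 1 and |s + 2| < (1/2)ϵ, so |4/s + 2| < ϵ.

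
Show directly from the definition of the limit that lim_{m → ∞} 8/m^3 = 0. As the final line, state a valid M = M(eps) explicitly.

M = (8/eps)^{1/3}

Let eps > 0. For m ≥ 1, |8/m^3 − 0| = 8/m^3.
8/m^3 < eps ⇔ m^3 > 8/eps ⇔ m > (8/eps)^{1/3}.
Take M = (8/eps)^{1/3}. Then m > M implies 8/m^3 < eps.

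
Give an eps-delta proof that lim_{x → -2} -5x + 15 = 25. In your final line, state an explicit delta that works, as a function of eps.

Fix eps > 0. We need delta > 0 so that 0 < |x + 2| < delta implies |(-5x + 15) − 25| < eps.
Since (-5x + 15) − 25 = -5(x + 2), we have |(-5x + 15) − 25| = 5|x + 2|.
So 5|x + 2| < eps exactly when |x + 2| < eps/5.
Choosing delta = eps/5 gives |(-5x + 15) − 25| = 5|x + 2| < eps whenever |x + 2| < delta.

delta = eps/5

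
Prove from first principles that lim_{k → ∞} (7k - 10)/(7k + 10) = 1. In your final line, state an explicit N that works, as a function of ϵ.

Let ϵ > 0. For k ≥ 1, |(7k - 10)/(7k + 10) − 1| = |-140|/(7(7k + 10)) = 140/(7(7k + 10)).
Since 7k + 10 ≥ 7k for k ≥ 1, this is ≤ 140/(7·7k) = (20/7)/k.
So |(7k - 10)/(7k + 10) − 1| < ϵ whenever k > (20/7)/ϵ.
Take N = (20/7)/ϵ. If k > N then |(7k - 10)/(7k + 10) − 1| ≤ (20/7)/k < ϵ.

N = (20/7)/ϵ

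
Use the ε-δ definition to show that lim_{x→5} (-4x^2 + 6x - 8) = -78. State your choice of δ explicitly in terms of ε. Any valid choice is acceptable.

Let ε > 0 be given. We want δ > 0 such that 0 < |x − 5| < δ implies |(-4x^2 + 6x - 8) + 78| < ε.
(-4x^2 + 6x - 8) + 78 = -4x^2 + 6x + 70 = (x − 5)(-4x - 14).
So |(-4x^2 + 6x - 8) + 78| = |x − 5|·|-4x - 14|.
Assume first that |x − 5| < 1, so |x| < 6. Then |-4x - 14| ≤ 4·6 + 14 = 38.
Hence |(-4x^2 + 6x - 8) + 78| ≤ 38|x − 5| < ε provided |x − 5| < ε/38.
Take δ = min(1, ε/38). Then 0 < |x − 5| < δ gives both |x − 5| < 1 and |x − 5| < ε/38, so |(-4x^2 + 6x - 8) + 78| < ε.

δ = min(1, ε/38)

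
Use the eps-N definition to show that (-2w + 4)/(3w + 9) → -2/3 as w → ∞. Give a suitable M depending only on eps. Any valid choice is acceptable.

Suppose eps > 0. We seek M > 0 such that w > M implies |(-2w + 4)/(3w + 9) + 2/3| < eps.
(-2w + 4)/(3w + 9) + 2/3 = (3(-2w + 4) − (-2)(3w + 9)) / (3(3w + 9)) = 30/(3(3w + 9)).
For w > 0 we have 3w + 9 > 3w, so |(-2w + 4)/(3w + 9) + 2/3| = 30/(3(3w + 9)) < 30/(3·3w) = (10/3)/w.
Thus |(-2w + 4)/(3w + 9) + 2/3| < eps whenever w > (10/3)/eps.
Take M = (10/3)/eps. If w > M then |(-2w + 4)/(3w + 9) + 2/3| < (10/3)/w < eps.

M = (10/3)/eps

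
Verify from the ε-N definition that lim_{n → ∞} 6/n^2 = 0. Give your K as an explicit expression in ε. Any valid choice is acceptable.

Fix ε > 0. For n ≥ 1, |6/n^2 − 0| = 6/n^2.
6/n^2 < ε ⇔ n^2 > 6/ε ⇔ n > (6/ε)^{1/2}.
Take K = (6/ε)^{1/2}. Then n > K implies 6/n^2 < ε.

K = (6/ε)^{1/2}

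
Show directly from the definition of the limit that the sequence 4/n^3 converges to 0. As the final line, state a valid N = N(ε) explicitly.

N = (4/ε)^{1/3}

Fix ε > 0. For n ≥ 1, |4/n^3 − 0| = 4/n^3.
4/n^3 < ε ⇔ n^3 > 4/ε ⇔ n > (4/ε)^{1/3}.
Take N = (4/ε)^{1/3}. Then n > N implies 4/n^3 < ε.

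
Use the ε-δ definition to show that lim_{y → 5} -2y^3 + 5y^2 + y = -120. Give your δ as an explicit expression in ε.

Let ε > 0. We want δ > 0 such that 0 < |y − 5| < δ implies |(-2y^3 + 5y^2 + y) + 120| < ε.
(-2y^3 + 5y^2 + y) + 120 = -2y^3 + 5y^2 + y + 120 = (y − 5)(-2y^2 - 5y - 24).
So |(-2y^3 + 5y^2 + y) + 120| = |y − 5|·|-2y^2 - 5y - 24|.
Require δ ≤ 2. Then |y − 5| < 2 gives |y| < 7, and by the triangle inequality |-2y^2 - 5y - 24| ≤ 2·7^2 + 5·7 + 24 = 157.
Hence |(-2y^3 + 5y^2 + y) + 120| ≤ 157|y − 5| < ε provided |y − 5| < ε/157.
Choosing δ = min(2, ε/157) ensures both conditions, hence |(-2y^3 + 5y^2 + y) + 120| < ε.

δ = min(2, ε/157)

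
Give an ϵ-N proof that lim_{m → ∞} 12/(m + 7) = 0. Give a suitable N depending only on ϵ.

N = 12/ϵ

Let ϵ > 0 be given. For m ≥ 1, |12/(m + 7) − 0| = 12/(m + 7) ≤ 12/m.
We need 12/m < ϵ, i.e. m > 12/ϵ.
Take N = 12/ϵ. If m > N then |12/(m + 7)| ≤ 12/m < ϵ.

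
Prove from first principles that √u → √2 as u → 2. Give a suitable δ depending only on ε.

Suppose ε > 0. We want δ > 0 such that 0 < |u − 2| < δ implies |√u − √2| < ε.
Rationalise: √u − √2 = (u − 2)/(√u + √2), so |√u − √2| = |u − 2|/(√u + √2).
Restrict δ ≤ 2 so that |u − 2| < 2 forces u > 0, and then √u + √2 > √2.
Hence |√u − √2| < |u − 2|/√2, which is < ε once |u − 2| < √2·ε.
Take δ = min(2, √2·ε). If 0 < |u − 2| < δ then u > 0 and |√u − √2| < |u − 2|/√2 < ε.

δ = min(2, √2·ε)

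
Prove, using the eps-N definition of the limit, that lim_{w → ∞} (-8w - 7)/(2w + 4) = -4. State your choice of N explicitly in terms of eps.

N = (9/2)/eps

Let eps > 0 be given. We seek N > 0 such that w > N implies |(-8w - 7)/(2w + 4) + 4| < eps.
(-8w - 7)/(2w + 4) + 4 = (2(-8w - 7) − (-8)(2w + 4)) / (2(2w + 4)) = 18/(2(2w + 4)).
For w > 0 we have 2w + 4 > 2w, so |(-8w - 7)/(2w + 4) + 4| = 18/(2(2w + 4)) < 18/(2·2w) = (9/2)/w.
Thus |(-8w - 7)/(2w + 4) + 4| < eps whenever w > (9/2)/eps.
Take N = (9/2)/eps. If w > N then |(-8w - 7)/(2w + 4) + 4| < (9/2)/w < eps.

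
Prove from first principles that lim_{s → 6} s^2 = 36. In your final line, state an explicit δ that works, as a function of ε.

δ = min(1, ε/13)

Suppose ε > 0. We seek δ > 0 with 0 < |s − 6| < δ ⇒ |s^2 − 36| < ε.
Factor: s^2 − 36 = (s − 6)(s + 6), so |s^2 − 36| = |s − 6|·|s + 6|.
Restrict δ ≤ 1. Then |s − 6| < 1 gives |s| < 7, so by the triangle inequality |s + 6| ≤ 7 + 6 = 13.
Hence |s^2 − 36| ≤ 13|s − 6|, which is < ε once |s − 6| < ε/13.
Take δ = min(1, ε/13). If 0 < |s − 6| < δ then both bounds hold and |s^2 − 36| ≤ 13|s − 6| < 13·(ε/13) = ε.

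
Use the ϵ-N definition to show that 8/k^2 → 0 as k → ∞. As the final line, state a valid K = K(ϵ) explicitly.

Let ϵ > 0 be given. For k ≥ 1, |8/k^2 − 0| = 8/k^2.
8/k^2 < ϵ ⇔ k^2 > 8/ϵ ⇔ k > (8/ϵ)^{1/2}.
Take K = (8/ϵ)^{1/2}. Then k > K implies 8/k^2 < ϵ.

K = (8/ϵ)^{1/2}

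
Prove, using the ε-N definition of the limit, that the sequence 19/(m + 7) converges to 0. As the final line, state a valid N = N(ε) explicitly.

Let ε > 0 be given. For m ≥ 1, |19/(m + 7) − 0| = 19/(m + 7) ≤ 19/m.
We need 19/m < ε, i.e. m > 19/ε.
Take N = 19/ε. If m > N then |19/(m + 7)| ≤ 19/m < ε.

N = 19/ε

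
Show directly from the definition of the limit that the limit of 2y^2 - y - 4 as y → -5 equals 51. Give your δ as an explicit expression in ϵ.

Suppose ϵ > 0. We want δ > 0 such that 0 < |y + 5| < δ implies |(2y^2 - y - 4) − 51| < ϵ.
(2y^2 - y - 4) − 51 = 2y^2 - y - 55 = (y + 5)(2y - 11).
So |(2y^2 - y - 4) − 51| = |y + 5|·|2y - 11|.
Assume first that |y + 5| < 2, so |y| < 7. Then |2y - 11| ≤ 2·7 + 11 = 25.
Hence |(2y^2 - y - 4) − 51| ≤ 25|y + 5| < ϵ provided |y + 5| < ϵ/25.
Take δ = min(2, ϵ/25). Then 0 < |y + 5| < δ gives both |y + 5| < 2 and |y + 5| < ϵ/25, so |(2y^2 - y - 4) − 51| < ϵ.

δ = min(2, ϵ/25)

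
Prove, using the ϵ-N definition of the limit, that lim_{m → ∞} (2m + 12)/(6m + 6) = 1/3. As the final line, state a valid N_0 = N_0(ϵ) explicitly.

N_0 = (5/3)/ϵ

Suppose ϵ > 0. For m ≥ 1, |(2m + 12)/(6m + 6) − (1/3)| = |60|/(6(6m + 6)) = 60/(6(6m + 6)).
Since 6m + 6 ≥ 6m for m ≥ 1, this is ≤ 60/(6·6m) = (5/3)/m.
So |(2m + 12)/(6m + 6) − (1/3)| < ϵ whenever m > (5/3)/ϵ.
Take N_0 = (5/3)/ϵ. If m > N_0 then |(2m + 12)/(6m + 6) − (1/3)| ≤ (5/3)/m < ϵ.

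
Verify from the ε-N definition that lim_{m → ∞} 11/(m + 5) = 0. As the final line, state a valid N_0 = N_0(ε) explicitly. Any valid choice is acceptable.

N_0 = 11/ε

Let ε > 0. For m ≥ 1, |11/(m + 5) − 0| = 11/(m + 5) ≤ 11/m.
We need 11/m < ε, i.e. m > 11/ε.
Take N_0 = 11/ε. If m > N_0 then |11/(m + 5)| ≤ 11/m < ε.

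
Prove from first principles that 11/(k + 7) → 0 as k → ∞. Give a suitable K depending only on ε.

Suppose ε > 0. For k ≥ 1, |11/(k + 7) − 0| = 11/(k + 7) ≤ 11/k.
We need 11/k < ε, i.e. k > 11/ε.
Take K = 11/ε. If k > K then |11/(k + 7)| ≤ 11/k < ε.

K = 11/ε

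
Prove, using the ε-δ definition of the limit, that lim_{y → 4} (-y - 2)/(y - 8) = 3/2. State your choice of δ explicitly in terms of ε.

δ = min(2, (4/5)ε)

Suppose ε > 0. We want δ > 0 with 0 < |y − 4| < δ ⇒ |(-y - 2)/(y - 8) − (3/2)| < ε.
Combining over a common denominator, (-y - 2)/(y - 8) − (3/2) = [(-y - 2)·(-4) − (-6)·(y - 8)] / [(-4)·(y - 8)] = 10(y − 4) / ((-4)(y - 8)).
So |(-y - 2)/(y - 8) − (3/2)| = 10|y − 4| / (4·|y − 8|).
Require δ ≤ 2, so |y − 8| ≥ |-4| − |y − 4| > 4 − 2 = 2.
Hence |(-y - 2)/(y - 8) − (3/2)| < 10|y − 4|/(4·2) = (5/4)|y − 4|, which is < ε once |y − 4| < (4/5)ε.
Take δ = min(2, (4/5)ε). Then 0 < |y − 4| < δ forces both bounds, so |(-y - 2)/(y - 8) − (3/2)| < ε.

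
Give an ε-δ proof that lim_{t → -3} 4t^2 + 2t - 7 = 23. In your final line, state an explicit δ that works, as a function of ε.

δ = min(1, ε/26)

Let ε > 0 be given. We want δ > 0 such that 0 < |t + 3| < δ implies |(4t^2 + 2t - 7) − 23| < ε.
(4t^2 + 2t - 7) − 23 = 4t^2 + 2t - 30 = (t + 3)(4t - 10).
So |(4t^2 + 2t - 7) − 23| = |t + 3|·|4t - 10|.
Assume first that |t + 3| < 1, so |t| < 4. Then |4t - 10| ≤ 4·4 + 10 = 26.
Hence |(4t^2 + 2t - 7) − 23| ≤ 26|t + 3| < ε provided |t + 3| < ε/26.
Take δ = min(1, ε/26). Then 0 < |t + 3| < δ gives both |t + 3| < 1 and |t + 3| < ε/26, so |(4t^2 + 2t - 7) − 23| < ε.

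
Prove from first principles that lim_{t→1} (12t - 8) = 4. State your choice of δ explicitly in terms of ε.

Fix ε > 0. We need δ > 0 so that 0 < |t − 1| < δ implies |(12t - 8) − 4| < ε.
|(12t - 8) − 4| = |12t - 12| = 12|t − 1|.
So 12|t − 1| < ε exactly when |t − 1| < ε/12.
Choosing δ = ε/12 gives |(12t - 8) − 4| = 12|t − 1| < ε whenever |t − 1| < δ.

δ = ε/12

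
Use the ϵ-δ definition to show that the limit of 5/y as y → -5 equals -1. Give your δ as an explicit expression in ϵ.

Suppose ϵ > 0. We seek δ > 0 such that 0 < |y + 5| < δ implies |5/y + 1| < ϵ.
|5/y + 1| = 5·|-5 − y|/(5·|y|) = 5|y + 5|/(5|y|).
Restrict δ ≤ 5/2. Then |y + 5| < 5/2 gives |y| > 5/2, so 5|y| > 25/2.
Then |5/y + 1| < 5|y + 5|/(25/2), which is < ϵ when |y + 5| < (5/2)ϵ.
Take δ = min(5/2, (5/2)ϵ). Then 0 < |y + 5| < δ gives both |y + 5| < 5/2 and |y + 5| < (5/2)ϵ, so |5/y + 1| < ϵ.

δ = min(5/2, (5/2)ϵ)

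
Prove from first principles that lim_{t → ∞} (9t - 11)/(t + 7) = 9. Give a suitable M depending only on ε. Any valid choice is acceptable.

M = 74/ε

Let ε > 0 be given. We seek M > 0 such that t > M implies |(9t - 11)/(t + 7) − 9| < ε.
(9t - 11)/(t + 7) − 9 = ((9t - 11) − 9(t + 7)) / ((t + 7)) = -74/((t + 7)).
For t > 0 we have t + 7 > t, so |(9t - 11)/(t + 7) − 9| = 74/((t + 7)) < 74/(t) = 74/t.
Thus |(9t - 11)/(t + 7) − 9| < ε whenever t > 74/ε.
Take M = 74/ε. If t > M then |(9t - 11)/(t + 7) − 9| < 74/t < ε.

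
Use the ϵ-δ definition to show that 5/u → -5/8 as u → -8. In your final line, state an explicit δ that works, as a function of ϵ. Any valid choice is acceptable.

Let ϵ > 0 be given. We seek δ > 0 such that 0 < |u + 8| < δ implies |5/u + 5/8| < ϵ.
|5/u + 5/8| = 5·|-8 − u|/(8·|u|) = 5|u + 8|/(8|u|).
Require δ ≤ 4 so that |u| > 8 − 4 = 4, hence 8|u| > 32.
Then |5/u + 5/8| < 5|u + 8|/32, which is < ϵ when |u + 8| < (32/5)ϵ.
Take δ = min(4, (32/5)ϵ). Then 0 < |u + 8| < δ gives both |u + 8| < 4 and |u + 8| < (32/5)ϵ, so |5/u + 5/8| < ϵ.

δ = min(4, (32/5)ϵ)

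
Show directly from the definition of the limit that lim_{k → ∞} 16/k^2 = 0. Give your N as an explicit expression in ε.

Suppose ε > 0. For k ≥ 1, |16/k^2 − 0| = 16/k^2.
16/k^2 < ε ⇔ k^2 > 16/ε ⇔ k > (16/ε)^{1/2}.
Take N = (16/ε)^{1/2}. Then k > N implies 16/k^2 < ε.

N = (16/ε)^{1/2}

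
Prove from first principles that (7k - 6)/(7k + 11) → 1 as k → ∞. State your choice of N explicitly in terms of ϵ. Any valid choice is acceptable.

N = (17/7)/ϵ

Suppose ϵ > 0. For k ≥ 1, |(7k - 6)/(7k + 11) − 1| = |-119|/(7(7k + 11)) = 119/(7(7k + 11)).
Since 7k + 11 ≥ 7k for k ≥ 1, this is ≤ 119/(7·7k) = (17/7)/k.
So |(7k - 6)/(7k + 11) − 1| < ϵ whenever k > (17/7)/ϵ.
Take N = (17/7)/ϵ. If k > N then |(7k - 6)/(7k + 11) − 1| ≤ (17/7)/k < ϵ.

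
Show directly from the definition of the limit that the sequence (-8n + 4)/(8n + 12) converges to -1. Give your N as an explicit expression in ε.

N = 2/ε

Suppose ε > 0. For n ≥ 1, |(-8n + 4)/(8n + 12) + 1| = |128|/(8(8n + 12)) = 128/(8(8n + 12)).
Since 8n + 12 ≥ 8n for n ≥ 1, this is ≤ 128/(8·8n) = 2/n.
So |(-8n + 4)/(8n + 12) + 1| < ε whenever n > 2/ε.
Take N = 2/ε. If n > N then |(-8n + 4)/(8n + 12) + 1| ≤ 2/n < ε.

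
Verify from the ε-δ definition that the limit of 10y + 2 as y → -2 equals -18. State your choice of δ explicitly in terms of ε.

δ = ε/10

Fix ε > 0. We need δ > 0 so that 0 < |y + 2| < δ implies |(10y + 2) + 18| < ε.
Since (10y + 2) + 18 = 10(y + 2), we have |(10y + 2) + 18| = 10|y + 2|.
Thus it suffices that |y + 2| < ε/10.
Choosing δ = ε/10 gives |(10y + 2) + 18| = 10|y + 2| < ε whenever |y + 2| < δ.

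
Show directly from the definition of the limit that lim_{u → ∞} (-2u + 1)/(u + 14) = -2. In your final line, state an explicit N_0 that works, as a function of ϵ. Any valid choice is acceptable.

Let ϵ > 0. We seek N_0 > 0 such that u > N_0 implies |(-2u + 1)/(u + 14) + 2| < ϵ.
(-2u + 1)/(u + 14) + 2 = ((-2u + 1) − (-2)(u + 14)) / ((u + 14)) = 29/((u + 14)).
For u > 0 we have u + 14 > u, so |(-2u + 1)/(u + 14) + 2| = 29/((u + 14)) < 29/(u) = 29/u.
Thus |(-2u + 1)/(u + 14) + 2| < ϵ whenever u > 29/ϵ.
Take N_0 = 29/ϵ. If u > N_0 then |(-2u + 1)/(u + 14) + 2| < 29/u < ϵ.

N_0 = 29/ϵ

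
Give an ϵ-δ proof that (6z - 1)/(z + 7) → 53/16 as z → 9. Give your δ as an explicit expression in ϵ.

Let ϵ > 0. We want δ > 0 with 0 < |z − 9| < δ ⇒ |(6z - 1)/(z + 7) − (53/16)| < ϵ.
Combining over a common denominator, (6z - 1)/(z + 7) − (53/16) = [(6z - 1)·16 − 53·(z + 7)] / [16·(z + 7)] = 43(z − 9) / (16(z + 7)).
So |(6z - 1)/(z + 7) − (53/16)| = 43|z − 9| / (16·|z + 7|).
Require δ ≤ 8, so |z + 7| ≥ |16| − |z − 9| > 16 − 8 = 8.
Hence |(6z - 1)/(z + 7) − (53/16)| < 43|z − 9|/(16·8) = (43/128)|z − 9|, which is < ϵ once |z − 9| < (128/43)ϵ.
Take δ = min(8, (128/43)ϵ). Then 0 < |z − 9| < δ forces both bounds, so |(6z - 1)/(z + 7) − (53/16)| < ϵ.

δ = min(8, (128/43)ϵ)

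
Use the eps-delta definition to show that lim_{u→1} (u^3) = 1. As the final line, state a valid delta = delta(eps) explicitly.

delta = min(2, eps/13)

Suppose eps > 0. We seek delta > 0 with 0 < |u − 1| < delta ⇒ |u^3 − 1| < eps.
Factor: u^3 − 1 = (u − 1)(u^2 + u + 1), so |u^3 − 1| = |u − 1|·|u^2 + u + 1|.
Restrict delta ≤ 2. Then |u − 1| < 2 gives |u| < 3, so by the triangle inequality |u^2 + u + 1| ≤ 3^2 + 3 + 1 = 13.
Hence |u^3 − 1| ≤ 13|u − 1|, which is < eps once |u − 1| < eps/13.
Take delta = min(2, eps/13). If 0 < |u − 1| < delta then both bounds hold and |u^3 − 1| ≤ 13|u − 1| < 13·(eps/13) = eps.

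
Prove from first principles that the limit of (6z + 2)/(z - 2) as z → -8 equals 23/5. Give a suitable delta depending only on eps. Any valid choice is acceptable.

delta = min(5, (25/7)eps)

Let eps > 0 be given. We want delta > 0 with 0 < |z + 8| < delta ⇒ |(6z + 2)/(z - 2) − (23/5)| < eps.
Combining over a common denominator, (6z + 2)/(z - 2) − (23/5) = [(6z + 2)·(-10) − (-46)·(z - 2)] / [(-10)·(z - 2)] = -14(z + 8) / ((-10)(z - 2)).
So |(6z + 2)/(z - 2) − (23/5)| = 14|z + 8| / (10·|z − 2|).
Require delta ≤ 5, so |z − 2| ≥ |-10| − |z + 8| > 10 − 5 = 5.
Hence |(6z + 2)/(z - 2) − (23/5)| < 14|z + 8|/(10·5) = (7/25)|z + 8|, which is < eps once |z + 8| < (25/7)eps.
Take delta = min(5, (25/7)eps). Then 0 < |z + 8| < delta forces both bounds, so |(6z + 2)/(z - 2) − (23/5)| < eps.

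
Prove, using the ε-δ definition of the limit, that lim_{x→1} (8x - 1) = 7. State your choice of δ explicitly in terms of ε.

δ = ε/8

Let ε > 0. We need δ > 0 so that 0 < |x − 1| < δ implies |(8x - 1) − 7| < ε.
|(8x - 1) − 7| = |8x - 8| = 8|x − 1|.
So 8|x − 1| < ε exactly when |x − 1| < ε/8.
Choosing δ = ε/8 gives |(8x - 1) − 7| = 8|x − 1| < ε whenever |x − 1| < δ.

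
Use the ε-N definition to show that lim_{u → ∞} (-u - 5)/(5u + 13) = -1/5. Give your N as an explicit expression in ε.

Let ε > 0 be given. We seek N > 0 such that u > N implies |(-u - 5)/(5u + 13) + 1/5| < ε.
(-u - 5)/(5u + 13) + 1/5 = (5(-u - 5) − (-1)(5u + 13)) / (5(5u + 13)) = -12/(5(5u + 13)).
For u > 0 we have 5u + 13 > 5u, so |(-u - 5)/(5u + 13) + 1/5| = 12/(5(5u + 13)) < 12/(5·5u) = (12/25)/u.
Thus |(-u - 5)/(5u + 13) + 1/5| < ε whenever u > (12/25)/ε.
Take N = (12/25)/ε. If u > N then |(-u - 5)/(5u + 13) + 1/5| < (12/25)/u < ε.

N = (12/25)/ε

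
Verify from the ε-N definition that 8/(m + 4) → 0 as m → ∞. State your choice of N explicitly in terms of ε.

N = 8/ε

Let ε > 0. For m ≥ 1, |8/(m + 4) − 0| = 8/(m + 4) ≤ 8/m.
We need 8/m < ε, i.e. m > 8/ε.
Take N = 8/ε. If m > N then |8/(m + 4)| ≤ 8/m < ε.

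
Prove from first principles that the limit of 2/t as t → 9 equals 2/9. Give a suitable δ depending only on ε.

Let ε > 0. We seek δ > 0 such that 0 < |t − 9| < δ implies |2/t − (2/9)| < ε.
|2/t − (2/9)| = 2·|9 − t|/(9·|t|) = 2|t − 9|/(9|t|).
Require δ ≤ 9/2 so that |t| > 9 − 9/2 = 9/2, hence 9|t| > 81/2.
Then |2/t − (2/9)| < 2|t − 9|/(81/2), which is < ε when |t − 9| < (81/4)ε.
Take δ = min(9/2, (81/4)ε). Then 0 < |t − 9| < δ gives both |t − 9| < 9/2 and |t − 9| < (81/4)ε, so |2/t − (2/9)| < ε.

δ = min(9/2, (81/4)ε)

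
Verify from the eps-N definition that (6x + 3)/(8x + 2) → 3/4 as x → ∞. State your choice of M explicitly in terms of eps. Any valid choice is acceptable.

Fix eps > 0. We seek M > 0 such that x > M implies |(6x + 3)/(8x + 2) − (3/4)| < eps.
(6x + 3)/(8x + 2) − (3/4) = (8(6x + 3) − 6(8x + 2)) / (8(8x + 2)) = 12/(8(8x + 2)).
For x > 0 we have 8x + 2 > 8x, so |(6x + 3)/(8x + 2) − (3/4)| = 12/(8(8x + 2)) < 12/(8·8x) = (3/16)/x.
Thus |(6x + 3)/(8x + 2) − (3/4)| < eps whenever x > (3/16)/eps.
Take M = (3/16)/eps. If x > M then |(6x + 3)/(8x + 2) − (3/4)| < (3/16)/x < eps.

M = (3/16)/eps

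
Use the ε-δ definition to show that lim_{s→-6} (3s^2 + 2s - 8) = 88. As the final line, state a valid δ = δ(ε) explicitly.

Suppose ε > 0. We want δ > 0 such that 0 < |s + 6| < δ implies |(3s^2 + 2s - 8) − 88| < ε.
(3s^2 + 2s - 8) − 88 = 3s^2 + 2s - 96 = (s + 6)(3s - 16).
So |(3s^2 + 2s - 8) − 88| = |s + 6|·|3s - 16|.
Assume first that |s + 6| < 1, so |s| < 7. Then |3s - 16| ≤ 3·7 + 16 = 37.
Hence |(3s^2 + 2s - 8) − 88| ≤ 37|s + 6| < ε provided |s + 6| < ε/37.
Take δ = min(1, ε/37). Then 0 < |s + 6| < δ gives both |s + 6| < 1 and |s + 6| < ε/37, so |(3s^2 + 2s - 8) − 88| < ε.

δ = min(1, ε/37)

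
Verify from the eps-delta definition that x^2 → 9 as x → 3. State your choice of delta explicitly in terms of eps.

delta = min(2, eps/8)

Suppose eps > 0. We seek delta > 0 with 0 < |x − 3| < delta ⇒ |x^2 − 9| < eps.
Factor: x^2 − 9 = (x − 3)(x + 3), so |x^2 − 9| = |x − 3|·|x + 3|.
Restrict delta ≤ 2. Then |x − 3| < 2 gives |x| < 5, so by the triangle inequality |x + 3| ≤ 5 + 3 = 8.
Hence |x^2 − 9| ≤ 8|x − 3|, which is < eps once |x − 3| < eps/8.
Take delta = min(2, eps/8). If 0 < |x − 3| < delta then both bounds hold and |x^2 − 9| ≤ 8|x − 3| < 8·(eps/8) = eps.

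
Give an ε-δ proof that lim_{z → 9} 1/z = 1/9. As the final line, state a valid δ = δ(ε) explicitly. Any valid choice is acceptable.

δ = min(9/2, (81/2)ε)

Fix ε > 0. We seek δ > 0 such that 0 < |z − 9| < δ implies |1/z − (1/9)| < ε.
|1/z − (1/9)| = |9 − z|/(9·|z|) = |z − 9|/(9|z|).
Restrict δ ≤ 9/2. Then |z − 9| < 9/2 gives |z| > 9/2, so 9|z| > 81/2.
Then |1/z − (1/9)| < |z − 9|/(81/2), which is < ε when |z − 9| < (81/2)ε.
Take δ = min(9/2, (81/2)ε). Then 0 < |z − 9| < δ gives both |z − 9| < 9/2 and |z − 9| < (81/2)ε, so |1/z − (1/9)| < ε.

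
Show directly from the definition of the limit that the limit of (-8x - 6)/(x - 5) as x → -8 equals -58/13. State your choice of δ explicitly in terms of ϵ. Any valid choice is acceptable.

Fix ϵ > 0. We want δ > 0 with 0 < |x + 8| < δ ⇒ |(-8x - 6)/(x - 5) + 58/13| < ϵ.
Combining over a common denominator, (-8x - 6)/(x - 5) + 58/13 = [(-8x - 6)·(-13) − 58·(x - 5)] / [(-13)·(x - 5)] = 46(x + 8) / ((-13)(x - 5)).
So |(-8x - 6)/(x - 5) + 58/13| = 46|x + 8| / (13·|x − 5|).
Require δ ≤ 13/2, so |x − 5| ≥ |-13| − |x + 8| > 13 − 13/2 = 13/2.
Hence |(-8x - 6)/(x - 5) + 58/13| < 46|x + 8|/(13·(13/2)) = (92/169)|x + 8|, which is < ϵ once |x + 8| < (169/92)ϵ.
Take δ = min(13/2, (169/92)ϵ). Then 0 < |x + 8| < δ forces both bounds, so |(-8x - 6)/(x - 5) + 58/13| < ϵ.

δ = min(13/2, (169/92)ϵ)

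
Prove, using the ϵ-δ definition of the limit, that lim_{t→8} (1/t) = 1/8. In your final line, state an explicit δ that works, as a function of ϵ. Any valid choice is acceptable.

Let ϵ > 0 be given. We seek δ > 0 such that 0 < |t − 8| < δ implies |1/t − (1/8)| < ϵ.
|1/t − (1/8)| = |8 − t|/(8·|t|) = |t − 8|/(8|t|).
Require δ ≤ 4 so that |t| > 8 − 4 = 4, hence 8|t| > 32.
Then |1/t − (1/8)| < |t − 8|/32, which is < ϵ when |t − 8| < 32ϵ.
Take δ = min(4, 32ϵ). Then 0 < |t − 8| < δ gives both |t − 8| < 4 and |t − 8| < 32ϵ, so |1/t − (1/8)| < ϵ.

δ = min(4, 32ϵ)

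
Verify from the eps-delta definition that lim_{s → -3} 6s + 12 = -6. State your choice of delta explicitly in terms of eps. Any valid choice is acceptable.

Let eps > 0 be given. We need delta > 0 so that 0 < |s + 3| < delta implies |(6s + 12) + 6| < eps.
Since (6s + 12) + 6 = 6(s + 3), we have |(6s + 12) + 6| = 6|s + 3|.
Thus it suffices that |s + 3| < eps/6.
Take delta = eps/6. If 0 < |s + 3| < delta then |(6s + 12) + 6| = 6|s + 3| < 6·(eps/6) = eps.

delta = eps/6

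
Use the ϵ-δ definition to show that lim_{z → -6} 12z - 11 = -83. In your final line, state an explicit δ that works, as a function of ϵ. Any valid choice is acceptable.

Suppose ϵ > 0. We need δ > 0 so that 0 < |z + 6| < δ implies |(12z - 11) + 83| < ϵ.
|(12z - 11) + 83| = |12z + 72| = 12|z + 6|.
Thus it suffices that |z + 6| < ϵ/12.
Choosing δ = ϵ/12 gives |(12z - 11) + 83| = 12|z + 6| < ϵ whenever |z + 6| < δ.

δ = ϵ/12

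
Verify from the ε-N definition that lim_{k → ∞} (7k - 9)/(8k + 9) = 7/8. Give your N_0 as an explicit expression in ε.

Let ε > 0 be given. For k ≥ 1, |(7k - 9)/(8k + 9) − (7/8)| = |-135|/(8(8k + 9)) = 135/(8(8k + 9)).
Since 8k + 9 ≥ 8k for k ≥ 1, this is ≤ 135/(8·8k) = (135/64)/k.
So |(7k - 9)/(8k + 9) − (7/8)| < ε whenever k > (135/64)/ε.
Take N_0 = (135/64)/ε. If k > N_0 then |(7k - 9)/(8k + 9) − (7/8)| ≤ (135/64)/k < ε.

N_0 = (135/64)/ε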